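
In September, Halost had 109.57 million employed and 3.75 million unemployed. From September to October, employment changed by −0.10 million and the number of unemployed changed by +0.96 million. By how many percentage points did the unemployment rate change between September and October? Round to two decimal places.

The unemployment rate changed by +0.82 percentage points.

September: labor force = 109.57 + 3.75 = 113.32; u = 3.75/113.32 = 3.31%.
October: labor force = 109.47 + 4.71 = 114.18; u = 4.71/114.18 = 4.13%.
Change = 4.13% − 3.31% = +0.82 pp.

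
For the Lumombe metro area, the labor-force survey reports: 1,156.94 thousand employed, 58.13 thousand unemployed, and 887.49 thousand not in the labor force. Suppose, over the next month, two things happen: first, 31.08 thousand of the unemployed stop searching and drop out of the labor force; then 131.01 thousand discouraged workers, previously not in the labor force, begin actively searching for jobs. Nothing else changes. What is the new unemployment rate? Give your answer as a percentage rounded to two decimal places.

New unemployment rate ≈ 12.02%.

Initially, labor force = 1,156.94 + 58.13 = 1,215.07 thousand, so u = 58.13/1,215.07 = 4.78%.
After the first change, unemployed and labor force both fall by 31.08 → E = 1,156.94, U = 27.05, labor force = 1,183.99 thousand.
After the second change, unemployed and labor force both rise by 131.01 → E = 1,156.94, U = 158.06, labor force = 1,315.00 thousand.
New unemployment rate = 158.06 / 1,315.00 = 12.02%.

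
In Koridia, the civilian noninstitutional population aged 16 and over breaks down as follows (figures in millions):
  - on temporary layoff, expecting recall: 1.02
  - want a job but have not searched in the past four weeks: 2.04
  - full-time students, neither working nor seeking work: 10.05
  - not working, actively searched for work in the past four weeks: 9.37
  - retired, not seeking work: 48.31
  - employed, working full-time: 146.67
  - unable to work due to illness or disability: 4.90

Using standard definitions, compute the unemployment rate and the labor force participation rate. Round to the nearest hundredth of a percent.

Unemployment rate ≈ 6.62%; labor force participation rate ≈ 70.63%.

Employed = 146.67 million.
Unemployed = 1.02 + 9.37 = 10.39 million (jobless and actively searching, or on temporary layoff).
Labor force = 146.67 + 10.39 = 157.06 million.
Not in labor force = 2.04 + 10.05 + 48.31 + 4.90 = 65.30 million (those not working and not actively searching are outside the labor force — including those who want a job but have given up searching).
Civilian working-age population = 157.06 + 65.30 = 222.36 million.
Unemployment rate = 10.39 / 157.06 = 6.62%.
Labor force participation rate = 157.06 / 222.36 = 70.63%.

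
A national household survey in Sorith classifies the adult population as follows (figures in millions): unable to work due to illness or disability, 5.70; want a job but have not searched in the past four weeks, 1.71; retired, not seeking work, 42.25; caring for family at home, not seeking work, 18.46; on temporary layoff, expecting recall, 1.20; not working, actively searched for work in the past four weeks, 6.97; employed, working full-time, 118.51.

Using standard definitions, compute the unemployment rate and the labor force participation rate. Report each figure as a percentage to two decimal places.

Unemployment rate ≈ 6.45%; labor force participation rate ≈ 65.03%.

Employed = 118.51 million.
Unemployed = 1.20 + 6.97 = 8.17 million (jobless and actively searching, or on temporary layoff).
Labor force = 118.51 + 8.17 = 126.68 million.
Not in labor force = 5.70 + 1.71 + 42.25 + 18.46 = 68.12 million (those not working and not actively searching are outside the labor force — including those who want a job but have given up searching).
Civilian working-age population = 126.68 + 68.12 = 194.80 million.
Unemployment rate = 8.17 / 126.68 = 6.45%.
Labor force participation rate = 126.68 / 194.80 = 65.03%.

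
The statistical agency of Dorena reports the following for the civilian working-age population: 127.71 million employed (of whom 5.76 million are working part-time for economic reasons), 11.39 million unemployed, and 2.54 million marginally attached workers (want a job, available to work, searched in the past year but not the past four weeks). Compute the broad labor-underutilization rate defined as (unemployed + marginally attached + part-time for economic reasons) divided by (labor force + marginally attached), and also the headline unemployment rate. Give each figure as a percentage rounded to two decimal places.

Labor force = 127.71 + 11.39 = 139.10 million.
Numerator = 11.39 + 2.54 + 5.76 = 19.69 million.
Denominator = 139.10 + 2.54 = 141.64 million.
Broad rate = 19.69 / 141.64 = 13.90%.
Headline unemployment rate = 11.39 / 139.10 = 8.19%.

Broad underutilization rate ≈ 13.90%; headline unemployment rate ≈ 8.19%.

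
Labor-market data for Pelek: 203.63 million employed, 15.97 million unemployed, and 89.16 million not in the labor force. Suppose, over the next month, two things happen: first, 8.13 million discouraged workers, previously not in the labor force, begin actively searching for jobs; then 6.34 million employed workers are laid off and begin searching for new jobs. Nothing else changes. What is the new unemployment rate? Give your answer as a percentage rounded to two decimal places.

New unemployment rate ≈ 13.37%.

Initially, labor force = 203.63 + 15.97 = 219.60 million, so u = 15.97/219.60 = 7.27%.
After the first change, unemployed and labor force both rise by 8.13 → E = 203.63, U = 24.10, labor force = 227.73 million.
After the second change, employed falls and unemployed rises by 6.34; labor force unchanged → E = 197.29, U = 30.44, labor force = 227.73 million.
New unemployment rate = 30.44 / 227.73 = 13.37%.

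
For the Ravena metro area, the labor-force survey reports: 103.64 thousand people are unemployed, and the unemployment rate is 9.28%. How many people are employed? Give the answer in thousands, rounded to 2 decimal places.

About 1,013.17 thousand are employed.

Labor force = U / u = 103.64 / 0.0928 ≈ 1,116.81 thousand.
Employed = labor force − unemployed = 1,116.81 − 103.64 = 1,013.17 thousand.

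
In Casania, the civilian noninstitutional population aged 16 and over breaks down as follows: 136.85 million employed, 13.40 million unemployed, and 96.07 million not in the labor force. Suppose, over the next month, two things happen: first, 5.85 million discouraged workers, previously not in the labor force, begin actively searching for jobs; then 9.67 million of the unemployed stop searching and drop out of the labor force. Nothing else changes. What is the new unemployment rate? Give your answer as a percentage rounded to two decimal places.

New unemployment rate ≈ 6.54%.

Initially, labor force = 136.85 + 13.40 = 150.25 million, so u = 13.40/150.25 = 8.92%.
After the first change, unemployed and labor force both rise by 5.85 → E = 136.85, U = 19.25, labor force = 156.10 million.
After the second change, unemployed and labor force both fall by 9.67 → E = 136.85, U = 9.58, labor force = 146.43 million.
New unemployment rate = 9.58 / 146.43 = 6.54%.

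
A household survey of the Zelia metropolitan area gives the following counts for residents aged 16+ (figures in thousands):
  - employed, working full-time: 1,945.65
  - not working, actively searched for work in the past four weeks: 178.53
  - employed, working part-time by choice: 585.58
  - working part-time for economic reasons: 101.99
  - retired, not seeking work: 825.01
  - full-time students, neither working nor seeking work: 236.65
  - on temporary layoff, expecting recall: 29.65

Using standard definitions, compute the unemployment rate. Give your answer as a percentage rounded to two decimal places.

Employed = 1,945.65 + 585.58 + 101.99 = 2,633.22 thousand (anyone who worked, including part-time for economic reasons, counts as employed).
Unemployed = 178.53 + 29.65 = 208.18 thousand (jobless and actively searching, or on temporary layoff).
Labor force = 2,633.22 + 208.18 = 2,841.40 thousand.
Unemployment rate = 208.18 / 2,841.40 = 7.33%.

Unemployment rate ≈ 7.33%.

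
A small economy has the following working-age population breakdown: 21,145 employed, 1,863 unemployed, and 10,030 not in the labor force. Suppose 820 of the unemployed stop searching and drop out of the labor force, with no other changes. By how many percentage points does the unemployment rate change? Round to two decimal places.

Initially, labor force = 21,145 + 1,863 = 23,008, so u = 1,863/23,008 = 8.10%.
After the change, unemployed and labor force both fall by 820 → E = 21,145, U = 1,043, labor force = 22,188.
New unemployment rate = 1,043 / 22,188 = 4.70%.
Change = 4.70% − 8.10% = −3.40 percentage points.

The unemployment rate changes by −3.40 percentage points.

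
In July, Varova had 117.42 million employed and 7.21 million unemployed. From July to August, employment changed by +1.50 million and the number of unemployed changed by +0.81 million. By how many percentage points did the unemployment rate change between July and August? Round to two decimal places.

July: labor force = 117.42 + 7.21 = 124.63; u = 7.21/124.63 = 5.79%.
August: labor force = 118.92 + 8.02 = 126.94; u = 8.02/126.94 = 6.32%.
Change = 6.32% − 5.79% = +0.53 pp.

The unemployment rate changed by +0.53 percentage points.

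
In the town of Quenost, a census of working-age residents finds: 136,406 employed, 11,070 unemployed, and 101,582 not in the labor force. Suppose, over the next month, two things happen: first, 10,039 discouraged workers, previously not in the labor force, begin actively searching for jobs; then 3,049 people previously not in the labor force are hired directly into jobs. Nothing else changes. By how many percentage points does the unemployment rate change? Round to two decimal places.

The unemployment rate changes by +5.64 percentage points.

Initially, labor force = 136,406 + 11,070 = 147,476, so u = 11,070/147,476 = 7.51%.
After the first change, unemployed and labor force both rise by 10,039 → E = 136,406, U = 21,109, labor force = 157,515.
After the second change, employed and labor force both rise by 3,049; unemployed unchanged → E = 139,455, U = 21,109, labor force = 160,564.
New unemployment rate = 21,109 / 160,564 = 13.15%.
Change = 13.15% − 7.51% = +5.64 percentage points.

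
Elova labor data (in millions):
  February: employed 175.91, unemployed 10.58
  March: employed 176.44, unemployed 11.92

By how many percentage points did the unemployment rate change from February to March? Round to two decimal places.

The unemployment rate changed by +0.66 percentage points.

February: labor force = 175.91 + 10.58 = 186.49; u = 10.58/186.49 = 5.67%.
March: labor force = 176.44 + 11.92 = 188.36; u = 11.92/188.36 = 6.33%.
Change = 6.33% − 5.67% = +0.66 pp.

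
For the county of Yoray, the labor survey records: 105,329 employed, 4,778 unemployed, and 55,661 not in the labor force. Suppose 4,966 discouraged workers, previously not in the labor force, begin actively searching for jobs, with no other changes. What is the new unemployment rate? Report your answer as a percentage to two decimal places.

New unemployment rate ≈ 8.47%.

Initially, labor force = 105,329 + 4,778 = 110,107, so u = 4,778/110,107 = 4.34%.
After the change, unemployed and labor force both rise by 4,966 → E = 105,329, U = 9,744, labor force = 115,073.
New unemployment rate = 9,744 / 115,073 = 8.47%.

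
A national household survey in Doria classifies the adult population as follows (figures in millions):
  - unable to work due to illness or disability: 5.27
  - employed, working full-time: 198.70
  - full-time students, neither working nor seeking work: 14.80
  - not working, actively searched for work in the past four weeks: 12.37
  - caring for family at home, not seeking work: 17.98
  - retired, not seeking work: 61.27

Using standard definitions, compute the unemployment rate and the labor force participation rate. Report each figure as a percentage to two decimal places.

Employed = 198.70 million.
Unemployed = 12.37 million.
Labor force = 198.70 + 12.37 = 211.07 million.
Not in labor force = 5.27 + 14.80 + 17.98 + 61.27 = 99.32 million (those not working and not actively searching are outside the labor force).
Civilian working-age population = 211.07 + 99.32 = 310.39 million.
Unemployment rate = 12.37 / 211.07 = 5.86%.
Labor force participation rate = 211.07 / 310.39 = 68.00%.

Unemployment rate ≈ 5.86%; labor force participation rate ≈ 68.00%.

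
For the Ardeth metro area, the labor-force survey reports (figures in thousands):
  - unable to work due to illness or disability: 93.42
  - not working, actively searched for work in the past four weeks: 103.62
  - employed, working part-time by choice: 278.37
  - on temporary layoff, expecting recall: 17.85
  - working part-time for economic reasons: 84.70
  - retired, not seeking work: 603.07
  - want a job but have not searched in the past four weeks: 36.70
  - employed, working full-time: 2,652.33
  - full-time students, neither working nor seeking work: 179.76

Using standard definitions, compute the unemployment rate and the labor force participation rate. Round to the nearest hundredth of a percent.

Employed = 278.37 + 84.70 + 2,652.33 = 3,015.40 thousand (anyone who worked, including part-time for economic reasons, counts as employed).
Unemployed = 103.62 + 17.85 = 121.47 thousand (jobless and actively searching, or on temporary layoff).
Labor force = 3,015.40 + 121.47 = 3,136.87 thousand.
Not in labor force = 93.42 + 603.07 + 36.70 + 179.76 = 912.95 thousand (those not working and not actively searching are outside the labor force — including those who want a job but have given up searching).
Civilian working-age population = 3,136.87 + 912.95 = 4,049.82 thousand.
Unemployment rate = 121.47 / 3,136.87 = 3.87%.
Labor force participation rate = 3,136.87 / 4,049.82 = 77.46%.

Unemployment rate ≈ 3.87%; labor force participation rate ≈ 77.46%.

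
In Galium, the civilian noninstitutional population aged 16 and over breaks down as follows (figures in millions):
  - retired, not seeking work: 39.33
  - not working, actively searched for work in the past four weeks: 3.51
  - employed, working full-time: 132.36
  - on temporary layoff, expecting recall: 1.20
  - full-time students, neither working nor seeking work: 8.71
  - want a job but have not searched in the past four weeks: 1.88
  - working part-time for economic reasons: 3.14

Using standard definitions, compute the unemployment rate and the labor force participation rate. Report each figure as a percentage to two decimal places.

Employed = 132.36 + 3.14 = 135.50 million (anyone who worked, including part-time for economic reasons, counts as employed).
Unemployed = 3.51 + 1.20 = 4.71 million (jobless and actively searching, or on temporary layoff).
Labor force = 135.50 + 4.71 = 140.21 million.
Not in labor force = 39.33 + 8.71 + 1.88 = 49.92 million (those not working and not actively searching are outside the labor force — including those who want a job but have given up searching).
Civilian working-age population = 140.21 + 49.92 = 190.13 million.
Unemployment rate = 4.71 / 140.21 = 3.36%.
Labor force participation rate = 140.21 / 190.13 = 73.74%.

Unemployment rate ≈ 3.36%; labor force participation rate ≈ 73.74%.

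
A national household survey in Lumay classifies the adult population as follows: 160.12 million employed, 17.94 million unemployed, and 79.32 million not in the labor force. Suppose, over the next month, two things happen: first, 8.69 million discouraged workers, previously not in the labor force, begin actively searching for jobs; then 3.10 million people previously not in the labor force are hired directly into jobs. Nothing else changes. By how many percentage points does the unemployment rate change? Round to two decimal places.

The unemployment rate changes by +3.95 percentage points.

Initially, labor force = 160.12 + 17.94 = 178.06 million, so u = 17.94/178.06 = 10.08%.
After the first change, unemployed and labor force both rise by 8.69 → E = 160.12, U = 26.63, labor force = 186.75 million.
After the second change, employed and labor force both rise by 3.10; unemployed unchanged → E = 163.22, U = 26.63, labor force = 189.85 million.
New unemployment rate = 26.63 / 189.85 = 14.03%.
Change = 14.03% − 10.08% = +3.95 percentage points.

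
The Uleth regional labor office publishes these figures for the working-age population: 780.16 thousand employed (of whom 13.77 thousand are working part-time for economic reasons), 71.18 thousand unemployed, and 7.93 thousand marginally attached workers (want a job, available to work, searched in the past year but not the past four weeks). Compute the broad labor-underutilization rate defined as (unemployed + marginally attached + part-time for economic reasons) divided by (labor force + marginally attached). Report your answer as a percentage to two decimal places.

Labor force = 780.16 + 71.18 = 851.34 thousand.
Numerator = 71.18 + 7.93 + 13.77 = 92.88 thousand.
Denominator = 851.34 + 7.93 = 859.27 thousand.
Broad rate = 92.88 / 859.27 = 10.81%.

Broad underutilization rate ≈ 10.81%.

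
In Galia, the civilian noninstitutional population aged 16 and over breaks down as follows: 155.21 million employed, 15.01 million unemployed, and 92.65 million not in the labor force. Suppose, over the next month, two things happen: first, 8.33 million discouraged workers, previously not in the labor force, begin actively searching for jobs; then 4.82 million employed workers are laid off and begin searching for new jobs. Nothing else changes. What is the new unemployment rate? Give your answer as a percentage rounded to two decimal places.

New unemployment rate ≈ 15.77%.

Initially, labor force = 155.21 + 15.01 = 170.22 million, so u = 15.01/170.22 = 8.82%.
After the first change, unemployed and labor force both rise by 8.33 → E = 155.21, U = 23.34, labor force = 178.55 million.
After the second change, employed falls and unemployed rises by 4.82; labor force unchanged → E = 150.39, U = 28.16, labor force = 178.55 million.
New unemployment rate = 28.16 / 178.55 = 15.77%.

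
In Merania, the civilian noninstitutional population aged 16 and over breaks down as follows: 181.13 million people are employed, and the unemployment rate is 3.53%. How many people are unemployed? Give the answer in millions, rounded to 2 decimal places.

About 6.63 million are unemployed.

Let U be the number unemployed. The labor force is E + U, and U/(E+U) = 0.0353.
So U = 0.0353 × 181.13 / (1 − 0.0353) = 6.3939 / 0.9647 ≈ 6.63 million.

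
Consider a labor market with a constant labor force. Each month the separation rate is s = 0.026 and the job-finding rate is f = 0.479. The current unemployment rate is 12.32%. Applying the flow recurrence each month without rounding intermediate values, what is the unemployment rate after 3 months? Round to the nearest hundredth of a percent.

Unemployment rate after three months ≈ 6.02%.

With a fixed labor force, u_{t+1} = u_t + s·(1−u_t) − f·u_t = u_t·(1−s−f) + s.
Here 1−s−f = 0.495 and s = 0.026.
u_1 = 0.123200 × 0.495 + 0.026 = 0.086984.
u_2 = 0.086984 × 0.495 + 0.026 = 0.069057.
u_3 = 0.069057 × 0.495 + 0.026 = 0.060183.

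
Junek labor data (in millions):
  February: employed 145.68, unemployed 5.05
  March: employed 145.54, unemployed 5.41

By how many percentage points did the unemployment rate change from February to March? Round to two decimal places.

February: labor force = 145.68 + 5.05 = 150.73; u = 5.05/150.73 = 3.35%.
March: labor force = 145.54 + 5.41 = 150.95; u = 5.41/150.95 = 3.58%.
Change = 3.58% − 3.35% = +0.23 pp.

The unemployment rate changed by +0.23 percentage points.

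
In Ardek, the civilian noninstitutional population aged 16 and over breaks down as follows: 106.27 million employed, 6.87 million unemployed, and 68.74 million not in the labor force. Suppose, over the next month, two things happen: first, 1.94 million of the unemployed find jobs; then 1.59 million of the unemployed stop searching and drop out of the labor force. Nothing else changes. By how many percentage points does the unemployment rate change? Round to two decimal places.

The unemployment rate changes by −3.08 percentage points.

Initially, labor force = 106.27 + 6.87 = 113.14 million, so u = 6.87/113.14 = 6.07%.
After the first change, unemployed falls and employed rises by 1.94; labor force unchanged → E = 108.21, U = 4.93, labor force = 113.14 million.
After the second change, unemployed and labor force both fall by 1.59 → E = 108.21, U = 3.34, labor force = 111.55 million.
New unemployment rate = 3.34 / 111.55 = 2.99%.
Change = 2.99% − 6.07% = −3.08 percentage points.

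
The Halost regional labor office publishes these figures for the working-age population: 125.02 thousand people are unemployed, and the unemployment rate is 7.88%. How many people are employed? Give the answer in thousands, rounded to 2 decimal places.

Labor force = U / u = 125.02 / 0.0788 ≈ 1,586.55 thousand.
Employed = labor force − unemployed = 1,586.55 − 125.02 = 1,461.53 thousand.

About 1,461.53 thousand are employed.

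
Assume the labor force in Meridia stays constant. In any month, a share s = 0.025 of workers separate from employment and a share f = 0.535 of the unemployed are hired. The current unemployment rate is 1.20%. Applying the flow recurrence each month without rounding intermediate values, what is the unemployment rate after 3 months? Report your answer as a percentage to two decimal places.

With a fixed labor force, u_{t+1} = u_t + s·(1−u_t) − f·u_t = u_t·(1−s−f) + s.
Here 1−s−f = 0.440 and s = 0.025.
u_1 = 0.012000 × 0.440 + 0.025 = 0.030280.
u_2 = 0.030280 × 0.440 + 0.025 = 0.038323.
u_3 = 0.038323 × 0.440 + 0.025 = 0.041862.

Unemployment rate after three months ≈ 4.19%.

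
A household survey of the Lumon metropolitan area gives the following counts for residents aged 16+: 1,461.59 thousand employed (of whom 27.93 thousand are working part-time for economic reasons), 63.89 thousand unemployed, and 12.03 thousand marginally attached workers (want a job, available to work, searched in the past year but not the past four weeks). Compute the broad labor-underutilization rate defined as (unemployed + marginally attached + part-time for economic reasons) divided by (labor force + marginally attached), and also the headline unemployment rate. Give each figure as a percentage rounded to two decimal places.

Broad underutilization rate ≈ 6.75%; headline unemployment rate ≈ 4.19%.

Labor force = 1,461.59 + 63.89 = 1,525.48 thousand.
Numerator = 63.89 + 12.03 + 27.93 = 103.85 thousand.
Denominator = 1,525.48 + 12.03 = 1,537.51 thousand.
Broad rate = 103.85 / 1,537.51 = 6.75%.
Headline unemployment rate = 63.89 / 1,525.48 = 4.19%.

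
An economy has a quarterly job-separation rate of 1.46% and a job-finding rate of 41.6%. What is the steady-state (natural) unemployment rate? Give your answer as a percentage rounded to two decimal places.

At steady state the flows balance: s·E = f·U, so U/(E+U) = s/(s+f).
u* = 1.46 / (1.46 + 41.6) = 1.46 / 43.06 = 3.39%.

Steady-state unemployment rate ≈ 3.39%.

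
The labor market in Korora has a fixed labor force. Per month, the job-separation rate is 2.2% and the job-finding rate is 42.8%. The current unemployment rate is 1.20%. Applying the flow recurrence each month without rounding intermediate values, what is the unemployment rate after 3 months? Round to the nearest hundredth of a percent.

With a fixed labor force, u_{t+1} = u_t + s·(1−u_t) − f·u_t = u_t·(1−s−f) + s.
Here 1−s−f = 0.550 and s = 0.022.
u_1 = 0.012000 × 0.550 + 0.022 = 0.028600.
u_2 = 0.028600 × 0.550 + 0.022 = 0.037730.
u_3 = 0.037730 × 0.550 + 0.022 = 0.042751.

Unemployment rate after three months ≈ 4.28%.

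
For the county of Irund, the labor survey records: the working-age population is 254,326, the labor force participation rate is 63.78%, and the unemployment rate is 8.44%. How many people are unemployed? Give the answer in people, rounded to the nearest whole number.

Labor force = 0.6378 × 254,326 = 162,209.
Unemployed = 0.0844 × 162,209 ≈ 13,690.

About 13,690 are unemployed.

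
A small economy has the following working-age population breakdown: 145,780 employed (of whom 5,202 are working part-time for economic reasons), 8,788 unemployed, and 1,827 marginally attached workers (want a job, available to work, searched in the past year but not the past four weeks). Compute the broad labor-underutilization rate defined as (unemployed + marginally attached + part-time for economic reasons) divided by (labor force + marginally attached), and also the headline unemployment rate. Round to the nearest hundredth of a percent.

Labor force = 145,780 + 8,788 = 154,568.
Numerator = 8,788 + 1,827 + 5,202 = 15,817.
Denominator = 154,568 + 1,827 = 156,395.
Broad rate = 15,817 / 156,395 = 10.11%.
Headline unemployment rate = 8,788 / 154,568 = 5.69%.

Broad underutilization rate ≈ 10.11%; headline unemployment rate ≈ 5.69%.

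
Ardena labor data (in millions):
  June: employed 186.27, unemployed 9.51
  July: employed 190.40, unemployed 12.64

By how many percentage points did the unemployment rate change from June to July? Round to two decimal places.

June: labor force = 186.27 + 9.51 = 195.78; u = 9.51/195.78 = 4.86%.
July: labor force = 190.40 + 12.64 = 203.04; u = 12.64/203.04 = 6.23%.
Change = 6.23% − 4.86% = +1.37 pp.

The unemployment rate changed by +1.37 percentage points.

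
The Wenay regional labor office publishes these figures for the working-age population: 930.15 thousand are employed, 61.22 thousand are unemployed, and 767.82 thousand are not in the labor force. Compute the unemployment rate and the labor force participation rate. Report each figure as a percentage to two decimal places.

Labor force = employed + unemployed = 930.15 + 61.22 = 991.37 thousand.
Working-age population = 991.37 + 767.82 = 1,759.19 thousand.
Unemployment rate = 61.22 / 991.37 = 6.18%.
Labor force participation rate = 991.37 / 1,759.19 = 56.35%.

Unemployment rate ≈ 6.18%; labor force participation rate ≈ 56.35%.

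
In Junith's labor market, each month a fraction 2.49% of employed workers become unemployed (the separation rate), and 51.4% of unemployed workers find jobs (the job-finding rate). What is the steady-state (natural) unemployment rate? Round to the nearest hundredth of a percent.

Steady-state unemployment rate ≈ 4.62%.

At steady state the flows balance: s·E = f·U, so U/(E+U) = s/(s+f).
u* = 2.49 / (2.49 + 51.4) = 2.49 / 53.89 = 4.62%.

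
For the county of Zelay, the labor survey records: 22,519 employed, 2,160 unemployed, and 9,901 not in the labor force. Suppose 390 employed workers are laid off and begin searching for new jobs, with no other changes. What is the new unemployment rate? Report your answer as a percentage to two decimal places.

Initially, labor force = 22,519 + 2,160 = 24,679, so u = 2,160/24,679 = 8.75%.
After the change, employed falls and unemployed rises by 390; labor force unchanged → E = 22,129, U = 2,550, labor force = 24,679.
New unemployment rate = 2,550 / 24,679 = 10.33%.

New unemployment rate ≈ 10.33%.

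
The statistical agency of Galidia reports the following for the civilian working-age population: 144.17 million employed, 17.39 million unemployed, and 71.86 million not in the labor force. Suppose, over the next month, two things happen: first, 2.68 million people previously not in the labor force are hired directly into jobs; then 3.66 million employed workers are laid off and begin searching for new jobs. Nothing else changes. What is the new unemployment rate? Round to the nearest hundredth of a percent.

Initially, labor force = 144.17 + 17.39 = 161.56 million, so u = 17.39/161.56 = 10.76%.
After the first change, employed and labor force both rise by 2.68; unemployed unchanged → E = 146.85, U = 17.39, labor force = 164.24 million.
After the second change, employed falls and unemployed rises by 3.66; labor force unchanged → E = 143.19, U = 21.05, labor force = 164.24 million.
New unemployment rate = 21.05 / 164.24 = 12.82%.

New unemployment rate ≈ 12.82%.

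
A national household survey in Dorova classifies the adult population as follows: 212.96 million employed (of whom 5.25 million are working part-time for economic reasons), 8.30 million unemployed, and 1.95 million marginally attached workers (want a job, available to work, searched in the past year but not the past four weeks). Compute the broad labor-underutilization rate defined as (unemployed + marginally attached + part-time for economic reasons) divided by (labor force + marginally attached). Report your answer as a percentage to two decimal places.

Labor force = 212.96 + 8.30 = 221.26 million.
Numerator = 8.30 + 1.95 + 5.25 = 15.50 million.
Denominator = 221.26 + 1.95 = 223.21 million.
Broad rate = 15.50 / 223.21 = 6.94%.

Broad underutilization rate ≈ 6.94%.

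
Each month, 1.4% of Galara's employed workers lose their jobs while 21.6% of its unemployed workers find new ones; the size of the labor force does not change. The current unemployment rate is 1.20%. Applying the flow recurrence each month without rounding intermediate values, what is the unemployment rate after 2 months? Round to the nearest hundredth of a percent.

Unemployment rate after two months ≈ 3.19%.

With a fixed labor force, u_{t+1} = u_t + s·(1−u_t) − f·u_t = u_t·(1−s−f) + s.
Here 1−s−f = 0.770 and s = 0.014.
u_1 = 0.012000 × 0.770 + 0.014 = 0.023240.
u_2 = 0.023240 × 0.770 + 0.014 = 0.031895.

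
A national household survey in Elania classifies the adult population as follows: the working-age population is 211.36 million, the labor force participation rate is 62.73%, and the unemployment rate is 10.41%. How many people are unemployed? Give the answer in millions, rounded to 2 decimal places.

Labor force = 0.6273 × 211.36 = 132.59 million.
Unemployed = 0.1041 × 132.59 ≈ 13.80 million.

About 13.80 million are unemployed.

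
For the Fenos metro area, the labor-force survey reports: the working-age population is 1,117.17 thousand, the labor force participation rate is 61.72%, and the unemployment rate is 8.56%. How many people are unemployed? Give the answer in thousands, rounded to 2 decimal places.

Labor force = 0.6172 × 1,117.17 = 689.52 thousand.
Unemployed = 0.0856 × 689.52 ≈ 59.02 thousand.

About 59.02 thousand are unemployed.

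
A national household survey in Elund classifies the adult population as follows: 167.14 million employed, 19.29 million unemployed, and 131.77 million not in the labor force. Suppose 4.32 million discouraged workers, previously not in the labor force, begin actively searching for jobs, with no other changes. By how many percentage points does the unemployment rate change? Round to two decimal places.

Initially, labor force = 167.14 + 19.29 = 186.43 million, so u = 19.29/186.43 = 10.35%.
After the change, unemployed and labor force both rise by 4.32 → E = 167.14, U = 23.61, labor force = 190.75 million.
New unemployment rate = 23.61 / 190.75 = 12.38%.
Change = 12.38% − 10.35% = +2.03 percentage points.

The unemployment rate changes by +2.03 percentage points.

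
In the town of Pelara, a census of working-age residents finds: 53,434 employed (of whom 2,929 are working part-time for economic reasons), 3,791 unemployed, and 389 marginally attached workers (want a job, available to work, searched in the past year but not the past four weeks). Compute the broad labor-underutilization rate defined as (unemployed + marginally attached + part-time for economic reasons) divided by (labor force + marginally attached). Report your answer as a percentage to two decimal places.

Labor force = 53,434 + 3,791 = 57,225.
Numerator = 3,791 + 389 + 2,929 = 7,109.
Denominator = 57,225 + 389 = 57,614.
Broad rate = 7,109 / 57,614 = 12.34%.

Broad underutilization rate ≈ 12.34%.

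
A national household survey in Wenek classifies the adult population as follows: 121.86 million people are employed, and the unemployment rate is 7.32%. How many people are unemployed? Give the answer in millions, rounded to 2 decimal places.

Let U be the number unemployed. The labor force is E + U, and U/(E+U) = 0.0732.
So U = 0.0732 × 121.86 / (1 − 0.0732) = 8.9202 / 0.9268 ≈ 9.62 million.

About 9.62 million are unemployed.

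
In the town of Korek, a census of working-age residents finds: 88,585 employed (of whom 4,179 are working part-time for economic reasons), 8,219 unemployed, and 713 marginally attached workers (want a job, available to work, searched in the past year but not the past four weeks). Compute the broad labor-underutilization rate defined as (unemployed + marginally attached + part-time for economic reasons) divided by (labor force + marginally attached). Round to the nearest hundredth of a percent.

Broad underutilization rate ≈ 13.44%.

Labor force = 88,585 + 8,219 = 96,804.
Numerator = 8,219 + 713 + 4,179 = 13,111.
Denominator = 96,804 + 713 = 97,517.
Broad rate = 13,111 / 97,517 = 13.44%.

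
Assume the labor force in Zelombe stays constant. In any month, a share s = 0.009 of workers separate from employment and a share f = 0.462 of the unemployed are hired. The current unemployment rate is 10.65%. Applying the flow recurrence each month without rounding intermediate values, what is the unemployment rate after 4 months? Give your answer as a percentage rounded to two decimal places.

Unemployment rate after four months ≈ 2.60%.

With a fixed labor force, u_{t+1} = u_t + s·(1−u_t) − f·u_t = u_t·(1−s−f) + s.
Here 1−s−f = 0.529 and s = 0.009.
u_1 = 0.106500 × 0.529 + 0.009 = 0.065338.
u_2 = 0.065338 × 0.529 + 0.009 = 0.043564.
u_3 = 0.043564 × 0.529 + 0.009 = 0.032045.
u_4 = 0.032045 × 0.529 + 0.009 = 0.025952.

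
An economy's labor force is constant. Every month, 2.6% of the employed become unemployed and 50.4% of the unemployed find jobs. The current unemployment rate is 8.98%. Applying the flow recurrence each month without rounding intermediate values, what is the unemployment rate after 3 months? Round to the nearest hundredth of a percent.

With a fixed labor force, u_{t+1} = u_t + s·(1−u_t) − f·u_t = u_t·(1−s−f) + s.
Here 1−s−f = 0.470 and s = 0.026.
u_1 = 0.089800 × 0.470 + 0.026 = 0.068206.
u_2 = 0.068206 × 0.470 + 0.026 = 0.058057.
u_3 = 0.058057 × 0.470 + 0.026 = 0.053287.

Unemployment rate after three months ≈ 5.33%.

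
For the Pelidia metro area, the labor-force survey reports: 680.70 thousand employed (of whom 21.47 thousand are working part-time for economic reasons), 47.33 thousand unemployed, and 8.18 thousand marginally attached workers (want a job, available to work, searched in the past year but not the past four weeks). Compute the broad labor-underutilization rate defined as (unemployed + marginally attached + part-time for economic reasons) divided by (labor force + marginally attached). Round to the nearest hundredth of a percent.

Labor force = 680.70 + 47.33 = 728.03 thousand.
Numerator = 47.33 + 8.18 + 21.47 = 76.98 thousand.
Denominator = 728.03 + 8.18 = 736.21 thousand.
Broad rate = 76.98 / 736.21 = 10.46%.

Broad underutilization rate ≈ 10.46%.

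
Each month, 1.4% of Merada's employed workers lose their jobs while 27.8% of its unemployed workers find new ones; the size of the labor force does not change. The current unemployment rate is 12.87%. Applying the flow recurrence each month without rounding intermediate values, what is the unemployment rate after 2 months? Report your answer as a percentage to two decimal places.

With a fixed labor force, u_{t+1} = u_t + s·(1−u_t) − f·u_t = u_t·(1−s−f) + s.
Here 1−s−f = 0.708 and s = 0.014.
u_1 = 0.128700 × 0.708 + 0.014 = 0.105120.
u_2 = 0.105120 × 0.708 + 0.014 = 0.088425.

Unemployment rate after two months ≈ 8.84%.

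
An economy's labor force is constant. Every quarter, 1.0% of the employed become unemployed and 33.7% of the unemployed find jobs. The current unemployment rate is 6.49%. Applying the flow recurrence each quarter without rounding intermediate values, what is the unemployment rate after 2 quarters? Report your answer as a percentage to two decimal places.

Unemployment rate after two quarters ≈ 4.42%.

With a fixed labor force, u_{t+1} = u_t + s·(1−u_t) − f·u_t = u_t·(1−s−f) + s.
Here 1−s−f = 0.653 and s = 0.010.
u_1 = 0.064900 × 0.653 + 0.010 = 0.052380.
u_2 = 0.052380 × 0.653 + 0.010 = 0.044204.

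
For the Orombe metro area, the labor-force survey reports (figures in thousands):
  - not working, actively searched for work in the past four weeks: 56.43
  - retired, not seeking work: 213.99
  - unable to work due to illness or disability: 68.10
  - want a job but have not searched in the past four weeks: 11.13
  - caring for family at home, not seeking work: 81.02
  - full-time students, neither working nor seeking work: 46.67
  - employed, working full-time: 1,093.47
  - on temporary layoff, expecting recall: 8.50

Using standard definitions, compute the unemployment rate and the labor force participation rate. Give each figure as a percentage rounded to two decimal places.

Unemployment rate ≈ 5.61%; labor force participation rate ≈ 73.35%.

Employed = 1,093.47 thousand.
Unemployed = 56.43 + 8.50 = 64.93 thousand (jobless and actively searching, or on temporary layoff).
Labor force = 1,093.47 + 64.93 = 1,158.40 thousand.
Not in labor force = 213.99 + 68.10 + 11.13 + 81.02 + 46.67 = 420.91 thousand (those not working and not actively searching are outside the labor force — including those who want a job but have given up searching).
Civilian working-age population = 1,158.40 + 420.91 = 1,579.31 thousand.
Unemployment rate = 64.93 / 1,158.40 = 5.61%.
Labor force participation rate = 1,158.40 / 1,579.31 = 73.35%.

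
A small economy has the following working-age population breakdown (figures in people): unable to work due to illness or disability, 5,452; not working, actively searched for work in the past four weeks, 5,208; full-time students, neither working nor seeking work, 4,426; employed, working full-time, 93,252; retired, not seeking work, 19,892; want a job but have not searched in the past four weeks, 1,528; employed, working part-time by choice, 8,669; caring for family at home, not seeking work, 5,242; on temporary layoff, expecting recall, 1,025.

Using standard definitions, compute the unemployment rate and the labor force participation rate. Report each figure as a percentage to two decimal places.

Unemployment rate ≈ 5.76%; labor force participation rate ≈ 74.75%.

Employed = 93,252 + 8,669 = 101,921.
Unemployed = 5,208 + 1,025 = 6,233 (jobless and actively searching, or on temporary layoff).
Labor force = 101,921 + 6,233 = 108,154.
Not in labor force = 5,452 + 4,426 + 19,892 + 1,528 + 5,242 = 36,540 (those not working and not actively searching are outside the labor force — including those who want a job but have given up searching).
Civilian working-age population = 108,154 + 36,540 = 144,694.
Unemployment rate = 6,233 / 108,154 = 5.76%.
Labor force participation rate = 108,154 / 144,694 = 74.75%.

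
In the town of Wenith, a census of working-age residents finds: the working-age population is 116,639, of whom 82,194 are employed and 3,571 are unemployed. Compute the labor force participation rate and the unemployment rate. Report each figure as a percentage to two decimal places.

Labor force = employed + unemployed = 82,194 + 3,571 = 85,765.
Unemployment rate = 3,571 / 85,765 = 4.16%.
Labor force participation rate = 85,765 / 116,639 = 73.53%.

Labor force participation rate ≈ 73.53%; unemployment rate ≈ 4.16%.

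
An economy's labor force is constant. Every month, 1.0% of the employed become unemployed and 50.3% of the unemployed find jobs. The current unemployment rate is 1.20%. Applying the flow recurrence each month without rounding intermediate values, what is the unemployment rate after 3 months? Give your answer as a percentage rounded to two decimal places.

Unemployment rate after three months ≈ 1.86%.

With a fixed labor force, u_{t+1} = u_t + s·(1−u_t) − f·u_t = u_t·(1−s−f) + s.
Here 1−s−f = 0.487 and s = 0.010.
u_1 = 0.012000 × 0.487 + 0.010 = 0.015844.
u_2 = 0.015844 × 0.487 + 0.010 = 0.017716.
u_3 = 0.017716 × 0.487 + 0.010 = 0.018628.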